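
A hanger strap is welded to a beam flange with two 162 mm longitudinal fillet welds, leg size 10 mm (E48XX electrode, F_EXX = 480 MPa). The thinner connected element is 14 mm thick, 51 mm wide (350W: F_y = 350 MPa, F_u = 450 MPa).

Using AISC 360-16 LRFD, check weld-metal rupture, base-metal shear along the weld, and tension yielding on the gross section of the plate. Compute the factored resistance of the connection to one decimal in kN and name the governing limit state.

224.9 kN (gross-section yield governs)

Weld metal: throat = 0.707×10 = 7.07 mm, L = 2×162 = 324 mm. φR_n = 0.75 × 0.6 × 480 × 7.07 × 324 = 494.8 kN.
Base metal shear (14 mm plate): yield φR_n = 1.0×0.6×350×14×324 = 952.6 kN; rupture φR_n = 0.75×0.6×450×14×324 = 918.5 kN; take 918.5 kN (rupture).
Tension yield (gross): A_g = 51×14 = 714 mm². φR_n = 0.90 × 350 × 714 = 224.9 kN.
Governing: min(494.8, 918.5, 224.9) = 224.9 kN → gross-section yield.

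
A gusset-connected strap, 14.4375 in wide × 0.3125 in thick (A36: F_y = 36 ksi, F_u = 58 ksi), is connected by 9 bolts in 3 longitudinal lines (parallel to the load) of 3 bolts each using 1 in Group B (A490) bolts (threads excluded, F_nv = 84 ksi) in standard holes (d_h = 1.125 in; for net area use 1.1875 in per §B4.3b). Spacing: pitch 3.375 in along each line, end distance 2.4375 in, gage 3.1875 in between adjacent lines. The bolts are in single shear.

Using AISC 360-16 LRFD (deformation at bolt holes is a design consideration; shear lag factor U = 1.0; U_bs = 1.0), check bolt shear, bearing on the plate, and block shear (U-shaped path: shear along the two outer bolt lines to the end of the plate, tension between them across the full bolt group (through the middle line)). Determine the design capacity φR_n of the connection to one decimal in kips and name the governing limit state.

Bolt shear: A_b = π(1)²/4 = 0.7854 in². φR_n = 0.75 × 84 × 0.7854 × 9 × 1 = 445.3 kips.
Bearing (0.3125 in plate, F_u = 58 ksi): end bolts L_c = 2.4375 − 1.125/2 = 1.875, R_n = min(1.2×1.875×0.3125×58, 2.4×1×0.3125×58) = 40.781 kips/bolt; interior L_c = 3.375 − 1.125 = 2.25, R_n = 43.5 kips/bolt. φR_n = 0.75 × (3×40.781 + 6×43.5) = 287.5 kips.
Block shear: shear path 2×[2.4375+2×3.375] = 2×9.1875 in, A_gv = 5.7422, A_nv = 2×(9.1875 − 2.5×1.1875)×0.3125 = 3.8867 in²; tension across gage: (6.375 − 2×1.1875)×0.3125 = 1.25 in². R_n = min(0.6×58×3.8867, 0.6×36×5.7422) + 1.0×58×1.25 = min(135.26, 124.03) + 72.5 = 196.53 kips. φR_n = 0.75 × 196.53 = 147.4 kips.
Governing: min(445.3, 287.5, 147.4) = 147.4 kips → block shear.

147.4 kips (block shear governs)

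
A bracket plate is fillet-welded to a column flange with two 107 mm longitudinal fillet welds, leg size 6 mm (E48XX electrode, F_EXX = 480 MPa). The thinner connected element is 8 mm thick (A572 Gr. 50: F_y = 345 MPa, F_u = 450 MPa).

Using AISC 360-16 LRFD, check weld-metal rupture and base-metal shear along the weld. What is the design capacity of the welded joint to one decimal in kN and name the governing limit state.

Weld metal: throat = 0.707×6 = 4.242 mm, L = 2×107 = 214 mm. φR_n = 0.75 × 0.6 × 480 × 4.242 × 214 = 196.1 kN.
Base metal shear (8 mm plate): yield φR_n = 1.0×0.6×345×8×214 = 354.4 kN; rupture φR_n = 0.75×0.6×450×8×214 = 346.7 kN; take 346.7 kN (rupture).
Governing: min(196.1, 346.7) = 196.1 kN → weld metal.

196.1 kN (weld metal governs)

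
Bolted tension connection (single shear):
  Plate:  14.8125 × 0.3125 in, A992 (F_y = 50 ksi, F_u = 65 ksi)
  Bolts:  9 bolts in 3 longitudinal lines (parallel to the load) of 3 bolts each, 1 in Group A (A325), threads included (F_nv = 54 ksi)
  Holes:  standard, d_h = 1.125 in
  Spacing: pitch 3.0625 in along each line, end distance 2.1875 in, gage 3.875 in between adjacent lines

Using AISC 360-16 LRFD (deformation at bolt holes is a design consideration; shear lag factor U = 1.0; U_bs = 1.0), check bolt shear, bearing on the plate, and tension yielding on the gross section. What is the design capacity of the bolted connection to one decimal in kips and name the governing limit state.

Bolt shear: A_b = π(1)²/4 = 0.7854 in². φR_n = 0.75 × 54 × 0.7854 × 9 × 1 = 286.3 kips.
Bearing (0.3125 in plate, F_u = 65 ksi): end bolts L_c = 2.1875 − 1.125/2 = 1.625, R_n = min(1.2×1.625×0.3125×65, 2.4×1×0.3125×65) = 39.609 kips/bolt; interior L_c = 3.0625 − 1.125 = 1.9375, R_n = 47.227 kips/bolt. φR_n = 0.75 × (3×39.609 + 6×47.227) = 301.6 kips.
Tension yield (gross): A_g = 14.8125×0.3125 = 4.6289 in². φR_n = 0.90 × 50 × 4.6289 = 208.3 kips.
Governing: min(286.3, 301.6, 208.3) = 208.3 kips → gross-section yield.

208.3 kips (gross-section yield governs)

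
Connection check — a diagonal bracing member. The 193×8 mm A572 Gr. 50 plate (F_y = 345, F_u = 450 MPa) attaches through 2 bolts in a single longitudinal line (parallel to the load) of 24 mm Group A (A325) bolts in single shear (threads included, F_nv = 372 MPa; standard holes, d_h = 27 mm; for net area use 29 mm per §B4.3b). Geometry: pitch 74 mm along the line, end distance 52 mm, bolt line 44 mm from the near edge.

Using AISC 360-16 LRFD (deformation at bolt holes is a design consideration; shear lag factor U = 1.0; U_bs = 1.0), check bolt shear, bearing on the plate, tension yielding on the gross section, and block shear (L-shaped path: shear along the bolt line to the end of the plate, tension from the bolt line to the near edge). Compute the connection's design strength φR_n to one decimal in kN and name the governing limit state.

213.3 kN (block shear governs)

Bolt shear: A_b = π(24)²/4 = 452.39 mm². φR_n = 0.75 × 372 × 452.39 × 2 × 1 = 252.4 kN.
Bearing (8 mm plate, F_u = 450 MPa): end bolts L_c = 52 − 27/2 = 38.5, R_n = min(1.2×38.5×8×450, 2.4×24×8×450) = 166.32 kN/bolt; interior L_c = 74 − 27 = 47, R_n = 203.04 kN/bolt. φR_n = 0.75 × (1×166.32 + 1×203.04) = 277.0 kN.
Tension yield (gross): A_g = 193×8 = 1544 mm². φR_n = 0.90 × 345 × 1544 = 479.4 kN.
Block shear: shear path 1×[52+1×74] = 1×126 mm, A_gv = 1008, A_nv = 1×(126 − 1.5×29)×8 = 660 mm²; tension to near edge: (44 − 0.5×29)×8 = 236 mm². R_n = min(0.6×450×660, 0.6×345×1008) + 1.0×450×236 = min(178.2, 208.66) + 106.2 = 284.4 kN. φR_n = 0.75 × 284.4 = 213.3 kN.
Governing: min(252.4, 277.0, 479.4, 213.3) = 213.3 kN → block shear.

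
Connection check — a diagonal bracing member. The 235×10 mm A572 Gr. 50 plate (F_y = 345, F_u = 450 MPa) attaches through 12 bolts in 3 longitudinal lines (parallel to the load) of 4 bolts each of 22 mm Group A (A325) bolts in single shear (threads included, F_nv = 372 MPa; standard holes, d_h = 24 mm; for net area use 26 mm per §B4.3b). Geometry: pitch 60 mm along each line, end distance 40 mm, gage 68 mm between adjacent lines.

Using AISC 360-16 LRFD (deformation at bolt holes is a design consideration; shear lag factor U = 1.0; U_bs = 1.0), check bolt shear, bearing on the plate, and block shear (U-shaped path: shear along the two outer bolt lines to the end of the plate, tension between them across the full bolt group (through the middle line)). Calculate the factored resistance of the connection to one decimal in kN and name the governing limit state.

806.0 kN (block shear governs)

Bolt shear: A_b = π(22)²/4 = 380.13 mm². φR_n = 0.75 × 372 × 380.13 × 12 × 1 = 1272.7 kN.
Bearing (10 mm plate, F_u = 450 MPa): end bolts L_c = 40 − 24/2 = 28, R_n = min(1.2×28×10×450, 2.4×22×10×450) = 151.2 kN/bolt; interior L_c = 60 − 24 = 36, R_n = 194.4 kN/bolt. φR_n = 0.75 × (3×151.2 + 9×194.4) = 1652.4 kN.
Block shear: shear path 2×[40+3×60] = 2×220 mm, A_gv = 4400, A_nv = 2×(220 − 3.5×26)×10 = 2580 mm²; tension across gage: (136 − 2×26)×10 = 840 mm². R_n = min(0.6×450×2580, 0.6×345×4400) + 1.0×450×840 = min(696.6, 910.8) + 378 = 1074.6 kN. φR_n = 0.75 × 1074.6 = 806.0 kN.
Governing: min(1272.7, 1652.4, 806.0) = 806.0 kN → block shear.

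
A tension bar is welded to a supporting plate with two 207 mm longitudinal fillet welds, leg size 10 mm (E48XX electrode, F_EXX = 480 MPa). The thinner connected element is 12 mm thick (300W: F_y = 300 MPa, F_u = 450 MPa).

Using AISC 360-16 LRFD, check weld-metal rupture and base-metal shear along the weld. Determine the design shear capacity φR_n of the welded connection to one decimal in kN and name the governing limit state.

Weld metal: throat = 0.707×10 = 7.07 mm, L = 2×207 = 414 mm. φR_n = 0.75 × 0.6 × 480 × 7.07 × 414 = 632.2 kN.
Base metal shear (12 mm plate): yield φR_n = 1.0×0.6×300×12×414 = 894.2 kN; rupture φR_n = 0.75×0.6×450×12×414 = 1006.0 kN; take 894.2 kN (yield).
Governing: min(632.2, 894.2) = 632.2 kN → weld metal.

632.2 kN (weld metal governs)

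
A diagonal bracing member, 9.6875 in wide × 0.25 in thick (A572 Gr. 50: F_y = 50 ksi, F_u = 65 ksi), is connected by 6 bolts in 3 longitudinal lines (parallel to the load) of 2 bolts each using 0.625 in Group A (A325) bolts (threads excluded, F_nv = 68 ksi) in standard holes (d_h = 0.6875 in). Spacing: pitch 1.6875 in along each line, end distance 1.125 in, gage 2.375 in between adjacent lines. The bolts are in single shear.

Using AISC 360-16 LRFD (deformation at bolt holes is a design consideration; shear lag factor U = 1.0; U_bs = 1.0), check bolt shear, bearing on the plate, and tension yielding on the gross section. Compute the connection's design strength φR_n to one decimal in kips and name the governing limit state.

Bolt shear: A_b = π(0.625)²/4 = 0.3068 in². φR_n = 0.75 × 68 × 0.3068 × 6 × 1 = 93.9 kips.
Bearing (0.25 in plate, F_u = 65 ksi): end bolts L_c = 1.125 − 0.6875/2 = 0.78125, R_n = min(1.2×0.78125×0.25×65, 2.4×0.625×0.25×65) = 15.234 kips/bolt; interior L_c = 1.6875 − 0.6875 = 1, R_n = 19.5 kips/bolt. φR_n = 0.75 × (3×15.234 + 3×19.5) = 78.2 kips.
Tension yield (gross): A_g = 9.6875×0.25 = 2.4219 in². φR_n = 0.90 × 50 × 2.4219 = 109.0 kips.
Governing: min(93.9, 78.2, 109.0) = 78.2 kips → bearing.

78.2 kips (bearing governs)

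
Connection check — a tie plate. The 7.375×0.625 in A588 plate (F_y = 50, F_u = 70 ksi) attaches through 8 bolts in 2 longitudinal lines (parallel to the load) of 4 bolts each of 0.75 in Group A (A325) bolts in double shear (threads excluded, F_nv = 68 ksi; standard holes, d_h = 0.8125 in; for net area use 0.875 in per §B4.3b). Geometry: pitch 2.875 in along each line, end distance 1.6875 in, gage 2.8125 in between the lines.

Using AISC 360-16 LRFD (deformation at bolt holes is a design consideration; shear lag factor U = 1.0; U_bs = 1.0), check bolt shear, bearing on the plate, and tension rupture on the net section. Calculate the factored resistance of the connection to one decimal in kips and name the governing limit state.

184.6 kips (net-section rupture governs)

Bolt shear: A_b = π(0.75)²/4 = 0.44179 in². φR_n = 0.75 × 68 × 0.44179 × 8 × 2 = 360.5 kips.
Bearing (0.625 in plate, F_u = 70 ksi): end bolts L_c = 1.6875 − 0.8125/2 = 1.28125, R_n = min(1.2×1.28125×0.625×70, 2.4×0.75×0.625×70) = 67.266 kips/bolt; interior L_c = 2.875 − 0.8125 = 2.0625, R_n = 78.75 kips/bolt. φR_n = 0.75 × (2×67.266 + 6×78.75) = 455.3 kips.
Tension rupture (net): A_n = (7.375 − 2×0.875)×0.625 = 3.5156 in² (U = 1.0, A_e = A_n). φR_n = 0.75 × 70 × 3.5156 = 184.6 kips.
Governing: min(360.5, 455.3, 184.6) = 184.6 kips → net-section rupture.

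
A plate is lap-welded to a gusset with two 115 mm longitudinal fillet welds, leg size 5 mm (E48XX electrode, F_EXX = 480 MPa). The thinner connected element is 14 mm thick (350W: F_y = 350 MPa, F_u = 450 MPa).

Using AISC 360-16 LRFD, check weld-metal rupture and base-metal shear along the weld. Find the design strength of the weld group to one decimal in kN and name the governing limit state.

Weld metal: throat = 0.707×5 = 3.535 mm, L = 2×115 = 230 mm. φR_n = 0.75 × 0.6 × 480 × 3.535 × 230 = 175.6 kN.
Base metal shear (14 mm plate): yield φR_n = 1.0×0.6×350×14×230 = 676.2 kN; rupture φR_n = 0.75×0.6×450×14×230 = 652.1 kN; take 652.1 kN (rupture).
Governing: min(175.6, 652.1) = 175.6 kN → weld metal.

175.6 kN (weld metal governs)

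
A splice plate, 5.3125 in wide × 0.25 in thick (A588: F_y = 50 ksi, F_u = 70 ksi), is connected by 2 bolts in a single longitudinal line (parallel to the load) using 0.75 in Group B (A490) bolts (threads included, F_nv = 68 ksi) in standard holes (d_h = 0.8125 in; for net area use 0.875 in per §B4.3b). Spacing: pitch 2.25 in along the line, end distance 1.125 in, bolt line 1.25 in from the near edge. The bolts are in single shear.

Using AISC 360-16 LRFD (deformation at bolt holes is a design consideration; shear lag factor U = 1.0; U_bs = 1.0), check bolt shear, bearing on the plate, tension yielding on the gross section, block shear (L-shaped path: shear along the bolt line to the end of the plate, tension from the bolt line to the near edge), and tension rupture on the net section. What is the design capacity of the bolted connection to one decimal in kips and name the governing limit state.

26.9 kips (block shear governs)

Bolt shear: A_b = π(0.75)²/4 = 0.44179 in². φR_n = 0.75 × 68 × 0.44179 × 2 × 1 = 45.1 kips.
Bearing (0.25 in plate, F_u = 70 ksi): end bolts L_c = 1.125 − 0.8125/2 = 0.71875, R_n = min(1.2×0.71875×0.25×70, 2.4×0.75×0.25×70) = 15.094 kips/bolt; interior L_c = 2.25 − 0.8125 = 1.4375, R_n = 30.188 kips/bolt. φR_n = 0.75 × (1×15.094 + 1×30.188) = 34.0 kips.
Tension yield (gross): A_g = 5.3125×0.25 = 1.3281 in². φR_n = 0.90 × 50 × 1.3281 = 59.8 kips.
Block shear: shear path 1×[1.125+1×2.25] = 1×3.375 in, A_gv = 0.84375, A_nv = 1×(3.375 − 1.5×0.875)×0.25 = 0.51563 in²; tension to near edge: (1.25 − 0.5×0.875)×0.25 = 0.20313 in². R_n = min(0.6×70×0.51563, 0.6×50×0.84375) + 1.0×70×0.20313 = min(21.656, 25.313) + 14.219 = 35.875 kips. φR_n = 0.75 × 35.875 = 26.9 kips.
Tension rupture (net): A_n = (5.3125 − 1×0.875)×0.25 = 1.1094 in² (U = 1.0, A_e = A_n). φR_n = 0.75 × 70 × 1.1094 = 58.2 kips.
Governing: min(45.1, 34.0, 59.8, 26.9, 58.2) = 26.9 kips → block shear.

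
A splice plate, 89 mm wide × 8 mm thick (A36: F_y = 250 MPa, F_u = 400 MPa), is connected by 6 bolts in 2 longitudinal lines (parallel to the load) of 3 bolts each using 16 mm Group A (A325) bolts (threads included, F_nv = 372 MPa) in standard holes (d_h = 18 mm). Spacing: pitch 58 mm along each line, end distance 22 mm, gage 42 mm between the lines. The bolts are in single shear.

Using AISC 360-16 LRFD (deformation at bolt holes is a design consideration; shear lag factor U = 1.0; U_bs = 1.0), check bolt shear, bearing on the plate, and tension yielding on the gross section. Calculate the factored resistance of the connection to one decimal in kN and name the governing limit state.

Bolt shear: A_b = π(16)²/4 = 201.06 mm². φR_n = 0.75 × 372 × 201.06 × 6 × 1 = 336.6 kN.
Bearing (8 mm plate, F_u = 400 MPa): end bolts L_c = 22 − 18/2 = 13, R_n = min(1.2×13×8×400, 2.4×16×8×400) = 49.92 kN/bolt; interior L_c = 58 − 18 = 40, R_n = 122.88 kN/bolt. φR_n = 0.75 × (2×49.92 + 4×122.88) = 443.5 kN.
Tension yield (gross): A_g = 89×8 = 712 mm². φR_n = 0.90 × 250 × 712 = 160.2 kN.
Governing: min(336.6, 443.5, 160.2) = 160.2 kN → gross-section yield.

160.2 kN (gross-section yield governs)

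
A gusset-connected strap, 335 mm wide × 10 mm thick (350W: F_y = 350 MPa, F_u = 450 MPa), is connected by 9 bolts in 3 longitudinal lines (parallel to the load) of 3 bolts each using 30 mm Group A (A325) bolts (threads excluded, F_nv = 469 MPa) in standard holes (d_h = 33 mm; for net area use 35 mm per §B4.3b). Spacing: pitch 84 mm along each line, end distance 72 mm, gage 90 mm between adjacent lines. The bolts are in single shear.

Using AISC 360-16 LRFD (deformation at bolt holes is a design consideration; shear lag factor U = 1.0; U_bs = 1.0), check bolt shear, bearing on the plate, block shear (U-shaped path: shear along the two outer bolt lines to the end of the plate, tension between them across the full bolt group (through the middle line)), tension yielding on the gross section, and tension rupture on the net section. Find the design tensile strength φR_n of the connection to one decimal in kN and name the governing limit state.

776.3 kN (net-section rupture governs)

Bolt shear: A_b = π(30)²/4 = 706.86 mm². φR_n = 0.75 × 469 × 706.86 × 9 × 1 = 2237.7 kN.
Bearing (10 mm plate, F_u = 450 MPa): end bolts L_c = 72 − 33/2 = 55.5, R_n = min(1.2×55.5×10×450, 2.4×30×10×450) = 299.7 kN/bolt; interior L_c = 84 − 33 = 51, R_n = 275.4 kN/bolt. φR_n = 0.75 × (3×299.7 + 6×275.4) = 1913.6 kN.
Block shear: shear path 2×[72+2×84] = 2×240 mm, A_gv = 4800, A_nv = 2×(240 − 2.5×35)×10 = 3050 mm²; tension across gage: (180 − 2×35)×10 = 1100 mm². R_n = min(0.6×450×3050, 0.6×350×4800) + 1.0×450×1100 = min(823.5, 1008) + 495 = 1318.5 kN. φR_n = 0.75 × 1318.5 = 988.9 kN.
Tension yield (gross): A_g = 335×10 = 3350 mm². φR_n = 0.90 × 350 × 3350 = 1055.3 kN.
Tension rupture (net): A_n = (335 − 3×35)×10 = 2300 mm² (U = 1.0, A_e = A_n). φR_n = 0.75 × 450 × 2300 = 776.3 kN.
Governing: min(2237.7, 1913.6, 988.9, 1055.3, 776.3) = 776.3 kN → net-section rupture.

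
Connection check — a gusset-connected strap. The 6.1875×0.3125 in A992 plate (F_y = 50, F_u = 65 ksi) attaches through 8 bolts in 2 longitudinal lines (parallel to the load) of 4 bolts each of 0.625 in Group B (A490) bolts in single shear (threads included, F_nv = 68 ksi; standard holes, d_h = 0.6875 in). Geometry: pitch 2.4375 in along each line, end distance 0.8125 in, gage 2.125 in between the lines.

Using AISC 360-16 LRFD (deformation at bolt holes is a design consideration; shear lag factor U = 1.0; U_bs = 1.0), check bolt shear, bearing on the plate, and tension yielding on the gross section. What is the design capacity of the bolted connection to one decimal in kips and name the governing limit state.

Bolt shear: A_b = π(0.625)²/4 = 0.3068 in². φR_n = 0.75 × 68 × 0.3068 × 8 × 1 = 125.2 kips.
Bearing (0.3125 in plate, F_u = 65 ksi): end bolts L_c = 0.8125 − 0.6875/2 = 0.46875, R_n = min(1.2×0.46875×0.3125×65, 2.4×0.625×0.3125×65) = 11.426 kips/bolt; interior L_c = 2.4375 − 0.6875 = 1.75, R_n = 30.469 kips/bolt. φR_n = 0.75 × (2×11.426 + 6×30.469) = 154.2 kips.
Tension yield (gross): A_g = 6.1875×0.3125 = 1.9336 in². φR_n = 0.90 × 50 × 1.9336 = 87.0 kips.
Governing: min(125.2, 154.2, 87.0) = 87.0 kips → gross-section yield.

87.0 kips (gross-section yield governs)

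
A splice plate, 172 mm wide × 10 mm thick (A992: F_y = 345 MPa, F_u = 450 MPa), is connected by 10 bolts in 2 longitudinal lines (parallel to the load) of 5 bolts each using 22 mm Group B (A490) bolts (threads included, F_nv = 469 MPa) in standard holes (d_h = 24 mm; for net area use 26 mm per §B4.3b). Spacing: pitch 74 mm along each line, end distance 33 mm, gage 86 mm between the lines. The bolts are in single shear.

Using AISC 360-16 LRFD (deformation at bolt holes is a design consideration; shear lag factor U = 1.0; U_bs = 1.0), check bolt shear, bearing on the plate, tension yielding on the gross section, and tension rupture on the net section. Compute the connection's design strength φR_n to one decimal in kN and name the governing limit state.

405.0 kN (net-section rupture governs)

Bolt shear: A_b = π(22)²/4 = 380.13 mm². φR_n = 0.75 × 469 × 380.13 × 10 × 1 = 1337.1 kN.
Bearing (10 mm plate, F_u = 450 MPa): end bolts L_c = 33 − 24/2 = 21, R_n = min(1.2×21×10×450, 2.4×22×10×450) = 113.4 kN/bolt; interior L_c = 74 − 24 = 50, R_n = 237.6 kN/bolt. φR_n = 0.75 × (2×113.4 + 8×237.6) = 1595.7 kN.
Tension yield (gross): A_g = 172×10 = 1720 mm². φR_n = 0.90 × 345 × 1720 = 534.1 kN.
Tension rupture (net): A_n = (172 − 2×26)×10 = 1200 mm² (U = 1.0, A_e = A_n). φR_n = 0.75 × 450 × 1200 = 405.0 kN.
Governing: min(1337.1, 1595.7, 534.1, 405.0) = 405.0 kN → net-section rupture.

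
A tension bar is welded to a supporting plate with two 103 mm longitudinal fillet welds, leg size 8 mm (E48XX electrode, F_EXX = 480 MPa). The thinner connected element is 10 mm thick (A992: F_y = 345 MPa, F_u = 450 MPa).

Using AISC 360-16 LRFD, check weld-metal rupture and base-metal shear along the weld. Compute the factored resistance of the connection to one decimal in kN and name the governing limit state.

251.7 kN (weld metal governs)

Weld metal: throat = 0.707×8 = 5.656 mm, L = 2×103 = 206 mm. φR_n = 0.75 × 0.6 × 480 × 5.656 × 206 = 251.7 kN.
Base metal shear (10 mm plate): yield φR_n = 1.0×0.6×345×10×206 = 426.4 kN; rupture φR_n = 0.75×0.6×450×10×206 = 417.2 kN; take 417.2 kN (rupture).
Governing: min(251.7, 417.2) = 251.7 kN → weld metal.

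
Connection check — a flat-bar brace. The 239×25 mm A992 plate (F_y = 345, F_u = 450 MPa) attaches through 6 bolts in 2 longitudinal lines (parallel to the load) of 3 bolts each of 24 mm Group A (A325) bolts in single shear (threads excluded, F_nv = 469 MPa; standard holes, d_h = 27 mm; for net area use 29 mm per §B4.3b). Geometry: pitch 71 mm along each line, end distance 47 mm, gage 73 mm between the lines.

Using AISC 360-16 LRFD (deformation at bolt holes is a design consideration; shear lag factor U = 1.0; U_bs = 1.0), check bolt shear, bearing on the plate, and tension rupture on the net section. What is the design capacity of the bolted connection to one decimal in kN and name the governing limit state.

954.8 kN (bolt shear governs)

Bolt shear: A_b = π(24)²/4 = 452.39 mm². φR_n = 0.75 × 469 × 452.39 × 6 × 1 = 954.8 kN.
Bearing (25 mm plate, F_u = 450 MPa): end bolts L_c = 47 − 27/2 = 33.5, R_n = min(1.2×33.5×25×450, 2.4×24×25×450) = 452.25 kN/bolt; interior L_c = 71 − 27 = 44, R_n = 594 kN/bolt. φR_n = 0.75 × (2×452.25 + 4×594) = 2460.4 kN.
Tension rupture (net): A_n = (239 − 2×29)×25 = 4525 mm² (U = 1.0, A_e = A_n). φR_n = 0.75 × 450 × 4525 = 1527.2 kN.
Governing: min(954.8, 2460.4, 1527.2) = 954.8 kN → bolt shear.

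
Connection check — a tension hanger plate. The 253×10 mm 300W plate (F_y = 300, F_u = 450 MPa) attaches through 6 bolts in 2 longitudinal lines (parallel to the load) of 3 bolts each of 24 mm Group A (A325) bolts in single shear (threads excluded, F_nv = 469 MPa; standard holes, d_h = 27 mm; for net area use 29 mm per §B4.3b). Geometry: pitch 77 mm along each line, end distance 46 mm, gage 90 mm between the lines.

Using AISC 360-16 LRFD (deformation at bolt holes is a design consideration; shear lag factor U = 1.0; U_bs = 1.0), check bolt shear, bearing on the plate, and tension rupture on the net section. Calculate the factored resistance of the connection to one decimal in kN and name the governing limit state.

Bolt shear: A_b = π(24)²/4 = 452.39 mm². φR_n = 0.75 × 469 × 452.39 × 6 × 1 = 954.8 kN.
Bearing (10 mm plate, F_u = 450 MPa): end bolts L_c = 46 − 27/2 = 32.5, R_n = min(1.2×32.5×10×450, 2.4×24×10×450) = 175.5 kN/bolt; interior L_c = 77 − 27 = 50, R_n = 259.2 kN/bolt. φR_n = 0.75 × (2×175.5 + 4×259.2) = 1040.9 kN.
Tension rupture (net): A_n = (253 − 2×29)×10 = 1950 mm² (U = 1.0, A_e = A_n). φR_n = 0.75 × 450 × 1950 = 658.1 kN.
Governing: min(954.8, 1040.9, 658.1) = 658.1 kN → net-section rupture.

658.1 kN (net-section rupture governs)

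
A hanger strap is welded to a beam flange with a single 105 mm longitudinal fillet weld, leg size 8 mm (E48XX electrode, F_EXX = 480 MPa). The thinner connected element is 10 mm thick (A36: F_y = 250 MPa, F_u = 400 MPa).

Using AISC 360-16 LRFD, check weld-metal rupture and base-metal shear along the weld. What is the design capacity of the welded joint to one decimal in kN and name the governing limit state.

Weld metal: throat = 0.707×8 = 5.656 mm, L = 105 mm. φR_n = 0.75 × 0.6 × 480 × 5.656 × 105 = 128.3 kN.
Base metal shear (10 mm plate): yield φR_n = 1.0×0.6×250×10×105 = 157.5 kN; rupture φR_n = 0.75×0.6×400×10×105 = 189.0 kN; take 157.5 kN (yield).
Governing: min(128.3, 157.5) = 128.3 kN → weld metal.

128.3 kN (weld metal governs)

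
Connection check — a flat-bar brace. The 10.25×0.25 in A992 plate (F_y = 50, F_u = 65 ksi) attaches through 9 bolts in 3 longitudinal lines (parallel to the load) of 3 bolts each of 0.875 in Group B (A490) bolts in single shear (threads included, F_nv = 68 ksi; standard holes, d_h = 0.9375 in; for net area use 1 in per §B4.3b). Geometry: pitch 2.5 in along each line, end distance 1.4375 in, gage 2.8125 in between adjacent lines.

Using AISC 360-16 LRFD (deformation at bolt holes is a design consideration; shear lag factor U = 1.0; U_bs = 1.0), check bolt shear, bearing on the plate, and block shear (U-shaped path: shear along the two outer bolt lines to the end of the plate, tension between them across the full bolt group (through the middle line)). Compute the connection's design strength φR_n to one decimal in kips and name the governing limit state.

Bolt shear: A_b = π(0.875)²/4 = 0.60132 in². φR_n = 0.75 × 68 × 0.60132 × 9 × 1 = 276.0 kips.
Bearing (0.25 in plate, F_u = 65 ksi): end bolts L_c = 1.4375 − 0.9375/2 = 0.96875, R_n = min(1.2×0.96875×0.25×65, 2.4×0.875×0.25×65) = 18.891 kips/bolt; interior L_c = 2.5 − 0.9375 = 1.5625, R_n = 30.469 kips/bolt. φR_n = 0.75 × (3×18.891 + 6×30.469) = 179.6 kips.
Block shear: shear path 2×[1.4375+2×2.5] = 2×6.4375 in, A_gv = 3.2188, A_nv = 2×(6.4375 − 2.5×1)×0.25 = 1.9688 in²; tension across gage: (5.625 − 2×1)×0.25 = 0.90625 in². R_n = min(0.6×65×1.9688, 0.6×50×3.2188) + 1.0×65×0.90625 = min(76.783, 96.564) + 58.906 = 135.69 kips. φR_n = 0.75 × 135.69 = 101.8 kips.
Governing: min(276.0, 179.6, 101.8) = 101.8 kips → block shear.

101.8 kips (block shear governs)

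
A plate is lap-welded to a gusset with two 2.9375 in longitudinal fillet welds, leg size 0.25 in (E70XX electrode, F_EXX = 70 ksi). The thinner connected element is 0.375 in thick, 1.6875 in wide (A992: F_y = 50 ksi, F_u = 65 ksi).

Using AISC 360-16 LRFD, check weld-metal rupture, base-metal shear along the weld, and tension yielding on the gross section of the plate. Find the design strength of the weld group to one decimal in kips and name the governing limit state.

28.5 kips (gross-section yield governs)

Weld metal: throat = 0.707×0.25 = 0.17675 in, L = 2×2.9375 = 5.875 in. φR_n = 0.75 × 0.6 × 70 × 0.17675 × 5.875 = 32.7 kips.
Base metal shear (0.375 in plate): yield φR_n = 1.0×0.6×50×0.375×5.875 = 66.1 kips; rupture φR_n = 0.75×0.6×65×0.375×5.875 = 64.4 kips; take 64.4 kips (rupture).
Tension yield (gross): A_g = 1.6875×0.375 = 0.63281 in². φR_n = 0.90 × 50 × 0.63281 = 28.5 kips.
Governing: min(32.7, 64.4, 28.5) = 28.5 kips → gross-section yield.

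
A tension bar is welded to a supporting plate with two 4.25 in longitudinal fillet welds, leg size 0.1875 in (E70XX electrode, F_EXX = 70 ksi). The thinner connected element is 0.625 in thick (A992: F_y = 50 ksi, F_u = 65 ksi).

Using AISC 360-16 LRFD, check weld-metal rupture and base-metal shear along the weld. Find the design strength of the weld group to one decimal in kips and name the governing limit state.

Weld metal: throat = 0.707×0.1875 = 0.13256 in, L = 2×4.25 = 8.5 in. φR_n = 0.75 × 0.6 × 70 × 0.13256 × 8.5 = 35.5 kips.
Base metal shear (0.625 in plate): yield φR_n = 1.0×0.6×50×0.625×8.5 = 159.4 kips; rupture φR_n = 0.75×0.6×65×0.625×8.5 = 155.4 kips; take 155.4 kips (rupture).
Governing: min(35.5, 155.4) = 35.5 kips → weld metal.

35.5 kips (weld metal governs)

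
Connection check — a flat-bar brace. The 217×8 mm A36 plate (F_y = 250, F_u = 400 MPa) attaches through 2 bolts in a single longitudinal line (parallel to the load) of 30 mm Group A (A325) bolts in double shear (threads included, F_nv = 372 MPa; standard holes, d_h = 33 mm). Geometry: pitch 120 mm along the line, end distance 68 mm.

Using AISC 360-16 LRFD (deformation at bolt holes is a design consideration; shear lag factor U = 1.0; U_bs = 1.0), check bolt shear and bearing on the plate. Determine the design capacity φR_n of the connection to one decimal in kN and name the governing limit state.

Bolt shear: A_b = π(30)²/4 = 706.86 mm². φR_n = 0.75 × 372 × 706.86 × 2 × 2 = 788.9 kN.
Bearing (8 mm plate, F_u = 400 MPa): end bolts L_c = 68 − 33/2 = 51.5, R_n = min(1.2×51.5×8×400, 2.4×30×8×400) = 197.76 kN/bolt; interior L_c = 120 − 33 = 87, R_n = 230.4 kN/bolt. φR_n = 0.75 × (1×197.76 + 1×230.4) = 321.1 kN.
Governing: min(788.9, 321.1) = 321.1 kN → bearing.

321.1 kN (bearing governs)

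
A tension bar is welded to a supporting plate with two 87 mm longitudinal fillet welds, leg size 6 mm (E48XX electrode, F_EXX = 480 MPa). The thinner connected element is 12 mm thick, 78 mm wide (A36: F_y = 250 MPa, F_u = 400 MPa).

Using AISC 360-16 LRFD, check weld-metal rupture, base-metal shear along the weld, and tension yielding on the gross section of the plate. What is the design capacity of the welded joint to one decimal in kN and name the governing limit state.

Weld metal: throat = 0.707×6 = 4.242 mm, L = 2×87 = 174 mm. φR_n = 0.75 × 0.6 × 480 × 4.242 × 174 = 159.4 kN.
Base metal shear (12 mm plate): yield φR_n = 1.0×0.6×250×12×174 = 313.2 kN; rupture φR_n = 0.75×0.6×400×12×174 = 375.8 kN; take 313.2 kN (yield).
Tension yield (gross): A_g = 78×12 = 936 mm². φR_n = 0.90 × 250 × 936 = 210.6 kN.
Governing: min(159.4, 313.2, 210.6) = 159.4 kN → weld metal.

159.4 kN (weld metal governs)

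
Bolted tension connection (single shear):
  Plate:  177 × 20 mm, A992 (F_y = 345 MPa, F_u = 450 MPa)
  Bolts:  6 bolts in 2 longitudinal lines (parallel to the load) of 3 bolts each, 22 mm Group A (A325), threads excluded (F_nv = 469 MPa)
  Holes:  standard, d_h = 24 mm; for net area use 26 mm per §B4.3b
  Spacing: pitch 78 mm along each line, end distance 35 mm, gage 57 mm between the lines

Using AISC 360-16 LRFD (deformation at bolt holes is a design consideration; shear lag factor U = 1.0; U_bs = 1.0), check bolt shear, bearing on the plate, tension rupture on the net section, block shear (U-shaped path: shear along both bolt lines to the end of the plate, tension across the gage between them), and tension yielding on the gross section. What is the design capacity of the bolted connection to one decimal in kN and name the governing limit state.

802.3 kN (bolt shear governs)

Bolt shear: A_b = π(22)²/4 = 380.13 mm². φR_n = 0.75 × 469 × 380.13 × 6 × 1 = 802.3 kN.
Bearing (20 mm plate, F_u = 450 MPa): end bolts L_c = 35 − 24/2 = 23, R_n = min(1.2×23×20×450, 2.4×22×20×450) = 248.4 kN/bolt; interior L_c = 78 − 24 = 54, R_n = 475.2 kN/bolt. φR_n = 0.75 × (2×248.4 + 4×475.2) = 1798.2 kN.
Tension rupture (net): A_n = (177 − 2×26)×20 = 2500 mm² (U = 1.0, A_e = A_n). φR_n = 0.75 × 450 × 2500 = 843.8 kN.
Block shear: shear path 2×[35+2×78] = 2×191 mm, A_gv = 7640, A_nv = 2×(191 − 2.5×26)×20 = 5040 mm²; tension across gage: (57 − 1×26)×20 = 620 mm². R_n = min(0.6×450×5040, 0.6×345×7640) + 1.0×450×620 = min(1360.8, 1581.5) + 279 = 1639.8 kN. φR_n = 0.75 × 1639.8 = 1229.9 kN.
Tension yield (gross): A_g = 177×20 = 3540 mm². φR_n = 0.90 × 345 × 3540 = 1099.2 kN.
Governing: min(802.3, 1798.2, 843.8, 1229.9, 1099.2) = 802.3 kN → bolt shear.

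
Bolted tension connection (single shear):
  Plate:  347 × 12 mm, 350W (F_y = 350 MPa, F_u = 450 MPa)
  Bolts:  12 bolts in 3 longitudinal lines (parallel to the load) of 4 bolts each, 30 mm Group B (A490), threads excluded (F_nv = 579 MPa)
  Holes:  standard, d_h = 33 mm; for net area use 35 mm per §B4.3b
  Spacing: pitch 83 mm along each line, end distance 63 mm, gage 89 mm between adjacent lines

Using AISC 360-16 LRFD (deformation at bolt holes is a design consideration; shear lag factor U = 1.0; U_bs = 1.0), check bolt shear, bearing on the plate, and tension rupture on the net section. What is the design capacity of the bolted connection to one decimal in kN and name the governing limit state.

Bolt shear: A_b = π(30)²/4 = 706.86 mm². φR_n = 0.75 × 579 × 706.86 × 12 × 1 = 3683.4 kN.
Bearing (12 mm plate, F_u = 450 MPa): end bolts L_c = 63 − 33/2 = 46.5, R_n = min(1.2×46.5×12×450, 2.4×30×12×450) = 301.32 kN/bolt; interior L_c = 83 − 33 = 50, R_n = 324 kN/bolt. φR_n = 0.75 × (3×301.32 + 9×324) = 2865.0 kN.
Tension rupture (net): A_n = (347 − 3×35)×12 = 2904 mm² (U = 1.0, A_e = A_n). φR_n = 0.75 × 450 × 2904 = 980.1 kN.
Governing: min(3683.4, 2865.0, 980.1) = 980.1 kN → net-section rupture.

980.1 kN (net-section rupture governs)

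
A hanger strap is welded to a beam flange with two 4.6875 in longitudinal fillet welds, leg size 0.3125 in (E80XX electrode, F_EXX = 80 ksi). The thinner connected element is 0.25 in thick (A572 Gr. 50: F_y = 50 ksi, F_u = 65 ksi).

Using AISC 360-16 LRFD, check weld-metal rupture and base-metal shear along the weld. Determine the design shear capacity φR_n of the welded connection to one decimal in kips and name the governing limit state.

68.6 kips (base-metal shear governs)

Weld metal: throat = 0.707×0.3125 = 0.22094 in, L = 2×4.6875 = 9.375 in. φR_n = 0.75 × 0.6 × 80 × 0.22094 × 9.375 = 74.6 kips.
Base metal shear (0.25 in plate): yield φR_n = 1.0×0.6×50×0.25×9.375 = 70.3 kips; rupture φR_n = 0.75×0.6×65×0.25×9.375 = 68.6 kips; take 68.6 kips (rupture).
Governing: min(74.6, 68.6) = 68.6 kips → base-metal shear.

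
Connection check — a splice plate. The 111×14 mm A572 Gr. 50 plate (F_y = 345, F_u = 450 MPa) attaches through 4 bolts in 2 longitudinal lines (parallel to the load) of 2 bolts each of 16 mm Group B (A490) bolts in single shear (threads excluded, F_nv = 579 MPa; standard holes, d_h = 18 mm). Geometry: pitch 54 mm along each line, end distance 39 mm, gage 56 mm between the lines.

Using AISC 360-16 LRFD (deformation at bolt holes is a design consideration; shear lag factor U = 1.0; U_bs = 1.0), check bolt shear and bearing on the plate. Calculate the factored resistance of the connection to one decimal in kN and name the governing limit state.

349.2 kN (bolt shear governs)

Bolt shear: A_b = π(16)²/4 = 201.06 mm². φR_n = 0.75 × 579 × 201.06 × 4 × 1 = 349.2 kN.
Bearing (14 mm plate, F_u = 450 MPa): end bolts L_c = 39 − 18/2 = 30, R_n = min(1.2×30×14×450, 2.4×16×14×450) = 226.8 kN/bolt; interior L_c = 54 − 18 = 36, R_n = 241.92 kN/bolt. φR_n = 0.75 × (2×226.8 + 2×241.92) = 703.1 kN.
Governing: min(349.2, 703.1) = 349.2 kN → bolt shear.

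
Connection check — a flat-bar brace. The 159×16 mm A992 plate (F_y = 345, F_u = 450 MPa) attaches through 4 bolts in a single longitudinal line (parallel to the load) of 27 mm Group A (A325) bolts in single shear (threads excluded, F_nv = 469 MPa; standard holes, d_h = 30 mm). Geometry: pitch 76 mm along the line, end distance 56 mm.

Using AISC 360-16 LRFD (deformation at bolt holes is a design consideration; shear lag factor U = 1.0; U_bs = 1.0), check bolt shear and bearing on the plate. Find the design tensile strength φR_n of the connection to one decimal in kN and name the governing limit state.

805.6 kN (bolt shear governs)

Bolt shear: A_b = π(27)²/4 = 572.56 mm². φR_n = 0.75 × 469 × 572.56 × 4 × 1 = 805.6 kN.
Bearing (16 mm plate, F_u = 450 MPa): end bolts L_c = 56 − 30/2 = 41, R_n = min(1.2×41×16×450, 2.4×27×16×450) = 354.24 kN/bolt; interior L_c = 76 − 30 = 46, R_n = 397.44 kN/bolt. φR_n = 0.75 × (1×354.24 + 3×397.44) = 1159.9 kN.
Governing: min(805.6, 1159.9) = 805.6 kN → bolt shear.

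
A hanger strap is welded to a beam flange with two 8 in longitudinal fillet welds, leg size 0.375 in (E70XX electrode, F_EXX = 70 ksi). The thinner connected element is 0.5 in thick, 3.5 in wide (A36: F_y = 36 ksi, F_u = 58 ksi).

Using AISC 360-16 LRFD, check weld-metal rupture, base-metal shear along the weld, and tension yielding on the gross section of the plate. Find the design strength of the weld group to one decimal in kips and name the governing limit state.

Weld metal: throat = 0.707×0.375 = 0.26513 in, L = 2×8 = 16 in. φR_n = 0.75 × 0.6 × 70 × 0.26513 × 16 = 133.6 kips.
Base metal shear (0.5 in plate): yield φR_n = 1.0×0.6×36×0.5×16 = 172.8 kips; rupture φR_n = 0.75×0.6×58×0.5×16 = 208.8 kips; take 172.8 kips (yield).
Tension yield (gross): A_g = 3.5×0.5 = 1.75 in². φR_n = 0.90 × 36 × 1.75 = 56.7 kips.
Governing: min(133.6, 172.8, 56.7) = 56.7 kips → gross-section yield.

56.7 kips (gross-section yield governs)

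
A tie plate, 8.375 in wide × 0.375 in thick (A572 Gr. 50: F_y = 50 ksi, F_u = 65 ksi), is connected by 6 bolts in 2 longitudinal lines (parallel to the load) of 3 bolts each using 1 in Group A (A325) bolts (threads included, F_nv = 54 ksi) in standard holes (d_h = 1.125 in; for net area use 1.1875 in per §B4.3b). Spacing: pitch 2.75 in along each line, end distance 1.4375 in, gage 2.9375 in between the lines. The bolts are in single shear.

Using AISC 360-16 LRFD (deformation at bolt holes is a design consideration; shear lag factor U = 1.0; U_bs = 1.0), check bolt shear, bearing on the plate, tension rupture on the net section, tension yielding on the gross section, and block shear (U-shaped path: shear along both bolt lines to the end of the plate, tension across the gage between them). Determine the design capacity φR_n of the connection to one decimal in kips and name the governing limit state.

109.7 kips (net-section rupture governs)

Bolt shear: A_b = π(1)²/4 = 0.7854 in². φR_n = 0.75 × 54 × 0.7854 × 6 × 1 = 190.9 kips.
Bearing (0.375 in plate, F_u = 65 ksi): end bolts L_c = 1.4375 − 1.125/2 = 0.875, R_n = min(1.2×0.875×0.375×65, 2.4×1×0.375×65) = 25.594 kips/bolt; interior L_c = 2.75 − 1.125 = 1.625, R_n = 47.531 kips/bolt. φR_n = 0.75 × (2×25.594 + 4×47.531) = 181.0 kips.
Tension rupture (net): A_n = (8.375 − 2×1.1875)×0.375 = 2.25 in² (U = 1.0, A_e = A_n). φR_n = 0.75 × 65 × 2.25 = 109.7 kips.
Tension yield (gross): A_g = 8.375×0.375 = 3.1406 in². φR_n = 0.90 × 50 × 3.1406 = 141.3 kips.
Block shear: shear path 2×[1.4375+2×2.75] = 2×6.9375 in, A_gv = 5.2031, A_nv = 2×(6.9375 − 2.5×1.1875)×0.375 = 2.9766 in²; tension across gage: (2.9375 − 1×1.1875)×0.375 = 0.65625 in². R_n = min(0.6×65×2.9766, 0.6×50×5.2031) + 1.0×65×0.65625 = min(116.09, 156.09) + 42.656 = 158.75 kips. φR_n = 0.75 × 158.75 = 119.1 kips.
Governing: min(190.9, 181.0, 109.7, 141.3, 119.1) = 109.7 kips → net-section rupture.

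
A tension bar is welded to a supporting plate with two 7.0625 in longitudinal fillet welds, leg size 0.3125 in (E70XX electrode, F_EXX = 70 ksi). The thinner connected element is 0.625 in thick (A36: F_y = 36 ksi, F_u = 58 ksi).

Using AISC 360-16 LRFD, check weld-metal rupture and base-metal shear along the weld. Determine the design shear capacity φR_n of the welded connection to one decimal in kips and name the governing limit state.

98.3 kips (weld metal governs)

Weld metal: throat = 0.707×0.3125 = 0.22094 in, L = 2×7.0625 = 14.125 in. φR_n = 0.75 × 0.6 × 70 × 0.22094 × 14.125 = 98.3 kips.
Base metal shear (0.625 in plate): yield φR_n = 1.0×0.6×36×0.625×14.125 = 190.7 kips; rupture φR_n = 0.75×0.6×58×0.625×14.125 = 230.4 kips; take 190.7 kips (yield).
Governing: min(98.3, 190.7) = 98.3 kips → weld metal.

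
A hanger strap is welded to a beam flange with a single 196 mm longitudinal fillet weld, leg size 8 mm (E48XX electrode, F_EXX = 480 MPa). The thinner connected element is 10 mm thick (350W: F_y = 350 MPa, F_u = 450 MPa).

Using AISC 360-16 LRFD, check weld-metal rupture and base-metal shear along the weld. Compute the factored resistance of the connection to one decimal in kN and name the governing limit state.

239.5 kN (weld metal governs)

Weld metal: throat = 0.707×8 = 5.656 mm, L = 196 mm. φR_n = 0.75 × 0.6 × 480 × 5.656 × 196 = 239.5 kN.
Base metal shear (10 mm plate): yield φR_n = 1.0×0.6×350×10×196 = 411.6 kN; rupture φR_n = 0.75×0.6×450×10×196 = 396.9 kN; take 396.9 kN (rupture).
Governing: min(239.5, 396.9) = 239.5 kN → weld metal.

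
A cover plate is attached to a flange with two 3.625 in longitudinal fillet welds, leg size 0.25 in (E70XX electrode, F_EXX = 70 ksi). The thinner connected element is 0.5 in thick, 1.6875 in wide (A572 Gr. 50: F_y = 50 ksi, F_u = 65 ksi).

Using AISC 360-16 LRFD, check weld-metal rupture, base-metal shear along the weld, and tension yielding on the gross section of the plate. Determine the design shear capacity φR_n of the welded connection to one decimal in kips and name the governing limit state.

38.0 kips (gross-section yield governs)

Weld metal: throat = 0.707×0.25 = 0.17675 in, L = 2×3.625 = 7.25 in. φR_n = 0.75 × 0.6 × 70 × 0.17675 × 7.25 = 40.4 kips.
Base metal shear (0.5 in plate): yield φR_n = 1.0×0.6×50×0.5×7.25 = 108.8 kips; rupture φR_n = 0.75×0.6×65×0.5×7.25 = 106.0 kips; take 106.0 kips (rupture).
Tension yield (gross): A_g = 1.6875×0.5 = 0.84375 in². φR_n = 0.90 × 50 × 0.84375 = 38.0 kips.
Governing: min(40.4, 106.0, 38.0) = 38.0 kips → gross-section yield.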